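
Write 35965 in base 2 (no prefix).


35965 = 1000110001111101 in binary

1000110001111101


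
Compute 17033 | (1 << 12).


17033 | (1 << 12) = 17033 | 4096 = 21129

21129


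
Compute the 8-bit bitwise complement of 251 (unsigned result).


~0b11111011 = 0b100 = 4 (8-bit unsigned)

4


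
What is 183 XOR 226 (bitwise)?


0b10110111 ^ 0b11100010 = 0b1010101 = 85

85


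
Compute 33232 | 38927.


0b1000000111010000 | 0b1001100000001111 = 0b1001100111011111 = 39391

39391


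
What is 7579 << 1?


0b1110110011011 << 1 = 0b11101100110110 = 15158

15158


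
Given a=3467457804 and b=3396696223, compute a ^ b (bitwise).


3467457804 ^ 3396696223 = 81284499

81284499


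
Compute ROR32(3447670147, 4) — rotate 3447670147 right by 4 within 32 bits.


Rotate 0b11001101011111110100010110000011 right by 4 (32-bit) = 0b111100110101111111010001011000 = 1020785752

1020785752


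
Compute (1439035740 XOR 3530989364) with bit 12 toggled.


Step 1: 1439035740 ^ 3530989364 = 2276683368
Step 2: 2276683368 ^ (1 << 12) = 2276683368 ^ 4096 = 2276687464

2276687464


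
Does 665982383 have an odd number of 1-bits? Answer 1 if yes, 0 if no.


0b100111101100100001010110101111 has 17 ones => parity 1

1


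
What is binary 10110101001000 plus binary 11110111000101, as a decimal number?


10110101001000 + 11110111000101 = 110101100001101 = 27405

27405


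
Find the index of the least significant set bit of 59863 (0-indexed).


0b1110100111010111. Lowest set bit at position 0

0


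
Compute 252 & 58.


0b11111100 & 0b111010 = 0b111000 = 56

56


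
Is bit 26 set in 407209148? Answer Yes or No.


0b11000010001011000010010111100, bit 26 = 0. No

No


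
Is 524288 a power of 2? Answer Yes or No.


0b10000000000000000000. Only one bit set => Yes

Yes


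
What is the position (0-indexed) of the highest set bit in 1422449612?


0b1010100110010001101101111001100. Highest set bit at position 30

30


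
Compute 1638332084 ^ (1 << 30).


1638332084 ^ (1 << 30) = 1638332084 ^ 1073741824 = 564590260

564590260


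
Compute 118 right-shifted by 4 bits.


0b1110110 >> 4 = 0b111 = 7

7


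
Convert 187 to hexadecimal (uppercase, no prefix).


187 = BB hex

BB


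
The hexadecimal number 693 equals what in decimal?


693 hex = 1683 decimal

1683


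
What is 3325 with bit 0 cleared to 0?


3325 & ~(1 << 0) = 3324

3324


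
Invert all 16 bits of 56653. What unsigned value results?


56653 ^ 65535 = 8882

8882


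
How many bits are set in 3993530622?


0b11101110000010000111000011111110 has 17 set bits

17


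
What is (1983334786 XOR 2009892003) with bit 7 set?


Step 1: 1983334786 ^ 2009892003 = 33279265
Step 2: 33279265 | (1 << 7) = 33279265 | 128 = 33279393

33279393


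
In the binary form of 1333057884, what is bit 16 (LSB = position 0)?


0b1001111011101001101100101011100, position 16 = 0

0


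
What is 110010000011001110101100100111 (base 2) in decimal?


110010000011001110101100100111 in decimal = 839707431

839707431


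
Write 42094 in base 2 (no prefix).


42094 = 1010010001101110 in binary

1010010001101110


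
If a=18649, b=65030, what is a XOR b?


18649 ^ 65030 = 46815

46815


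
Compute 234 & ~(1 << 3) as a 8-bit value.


234 & ~(1 << 3) = 226

226


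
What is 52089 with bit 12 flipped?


52089 ^ (1 << 12) = 52089 ^ 4096 = 56185

56185


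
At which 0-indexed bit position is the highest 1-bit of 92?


0b1011100. Highest set bit at position 6

6


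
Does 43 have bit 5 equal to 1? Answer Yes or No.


0b101011, bit 5 = 1. Yes

Yes


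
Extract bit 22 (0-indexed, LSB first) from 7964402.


0b11110011000011011110010, position 22 = 1

1


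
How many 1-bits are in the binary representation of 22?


0b10110 has 3 set bits

3


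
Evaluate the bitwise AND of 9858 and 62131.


0b10011010000010 & 0b1111001010110011 = 0b10001010000010 = 8834

8834


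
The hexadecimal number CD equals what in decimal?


CD hex = 205 decimal

205


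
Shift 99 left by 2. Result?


0b1100011 << 2 = 0b110001100 = 396

396


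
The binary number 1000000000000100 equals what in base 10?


1000000000000100 in decimal = 32772

32772


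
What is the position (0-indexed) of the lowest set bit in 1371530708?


0b1010001101111111110010111010100. Lowest set bit at position 2

2


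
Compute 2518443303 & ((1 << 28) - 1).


2518443303 & 268435455 = 102524199

102524199


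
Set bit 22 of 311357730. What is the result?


311357730 | (1 << 22) = 311357730 | 4194304 = 315552034

315552034


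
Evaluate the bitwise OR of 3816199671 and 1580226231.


0b11100011011101101001010111110111 | 0b1011110001100000101011010110111 = 0b11111111011101101101011111110111 = 4285978615

4285978615


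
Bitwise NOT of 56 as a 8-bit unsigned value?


~0b111000 = 0b11000111 = 199 (8-bit unsigned)

199


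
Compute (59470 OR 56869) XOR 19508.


Step 1: 59470 | 56869 = 65135
Step 2: 65135 ^ 19508 = 45659

45659


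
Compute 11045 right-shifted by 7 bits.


0b10101100100101 >> 7 = 0b1010110 = 86

86


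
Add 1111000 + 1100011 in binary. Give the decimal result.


1111000 + 1100011 = 11011011 = 219

219


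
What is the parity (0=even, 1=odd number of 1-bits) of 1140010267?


0b1000011111100110010110100011011 has 17 ones => parity 1

1


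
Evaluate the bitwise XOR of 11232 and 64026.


0b10101111100000 ^ 0b1111101000011010 = 0b1101000111111010 = 53754

53754


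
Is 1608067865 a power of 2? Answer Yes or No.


0b1011111110110010010101100011001. Multiple bits set => No

No


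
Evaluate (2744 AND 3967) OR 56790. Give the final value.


Step 1: 2744 & 3967 = 2616
Step 2: 2616 | 56790 = 57342

57342


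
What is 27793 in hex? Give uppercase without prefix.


27793 = 6C91 hex

6C91


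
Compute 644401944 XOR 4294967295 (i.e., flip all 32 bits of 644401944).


644401944 ^ 4294967295 = 3650565351

3650565351


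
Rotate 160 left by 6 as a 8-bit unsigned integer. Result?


Rotate 0b10100000 left by 6 (8-bit) = 0b101000 = 40

40


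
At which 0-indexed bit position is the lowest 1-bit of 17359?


0b100001111001111. Lowest set bit at position 0

0


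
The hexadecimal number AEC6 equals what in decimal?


AEC6 hex = 44742 decimal

44742


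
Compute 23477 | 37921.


0b101101110110101 | 0b1001010000100001 = 0b1101111110110101 = 57269

57269


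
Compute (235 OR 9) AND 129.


Step 1: 235 | 9 = 235
Step 2: 235 & 129 = 129

129


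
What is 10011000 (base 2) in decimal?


10011000 in decimal = 152

152


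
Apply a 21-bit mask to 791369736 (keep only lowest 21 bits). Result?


791369736 & 2097151 = 743432

743432


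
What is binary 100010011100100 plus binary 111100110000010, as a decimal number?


100010011100100 + 111100110000010 = 1011111001100110 = 48742

48742


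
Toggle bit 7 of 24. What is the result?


24 ^ (1 << 7) = 24 ^ 128 = 152

152


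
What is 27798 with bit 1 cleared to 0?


27798 & ~(1 << 1) = 27796

27796


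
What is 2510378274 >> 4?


0b10010101101000010101010100100010 >> 4 = 0b1001010110100001010101010010 = 156898642

156898642


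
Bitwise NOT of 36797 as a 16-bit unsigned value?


~0b1000111110111101 = 0b111000001000010 = 28738 (16-bit unsigned)

28738


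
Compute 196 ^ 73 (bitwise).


0b11000100 ^ 0b1001001 = 0b10001101 = 141

141


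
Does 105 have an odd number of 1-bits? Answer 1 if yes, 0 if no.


0b1101001 has 4 ones => parity 0

0


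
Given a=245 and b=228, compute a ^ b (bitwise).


245 ^ 228 = 17

17


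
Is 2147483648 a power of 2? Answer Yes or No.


0b10000000000000000000000000000000. Only one bit set => Yes

Yes


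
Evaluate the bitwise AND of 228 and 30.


0b11100100 & 0b11110 = 0b100 = 4

4


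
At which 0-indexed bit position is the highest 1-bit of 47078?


0b1011011111100110. Highest set bit at position 15

15


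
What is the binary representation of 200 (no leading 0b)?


200 = 11001000 in binary

11001000


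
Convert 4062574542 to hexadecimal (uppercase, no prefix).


4062574542 = F225F7CE hex

F225F7CE


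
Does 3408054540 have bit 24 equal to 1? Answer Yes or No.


0b11001011001000101100100100001100, bit 24 = 1. Yes

Yes


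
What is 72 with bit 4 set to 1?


72 | (1 << 4) = 72 | 16 = 88

88


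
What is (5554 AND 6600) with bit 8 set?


Step 1: 5554 & 6600 = 4480
Step 2: 4480 | (1 << 8) = 4480 | 256 = 4480

4480


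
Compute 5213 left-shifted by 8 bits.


0b1010001011101 << 8 = 0b101000101110100000000 = 1334528

1334528


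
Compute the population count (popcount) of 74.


0b1001010 has 3 set bits

3


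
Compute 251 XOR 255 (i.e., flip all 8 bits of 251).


251 ^ 255 = 4

4


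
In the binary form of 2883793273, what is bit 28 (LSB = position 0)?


0b10101011111000110011000101111001, position 28 = 0

0


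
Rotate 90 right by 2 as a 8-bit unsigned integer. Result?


Rotate 0b1011010 right by 2 (8-bit) = 0b10010110 = 150

150


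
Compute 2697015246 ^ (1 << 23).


2697015246 ^ (1 << 23) = 2697015246 ^ 8388608 = 2688626638

2688626638


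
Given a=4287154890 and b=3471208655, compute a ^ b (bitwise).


4287154890 ^ 3471208655 = 829340165

829340165


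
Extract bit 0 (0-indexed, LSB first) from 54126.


0b1101001101101110, position 0 = 0

0


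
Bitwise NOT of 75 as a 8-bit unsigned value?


~0b1001011 = 0b10110100 = 180 (8-bit unsigned)

180


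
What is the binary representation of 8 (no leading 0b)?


8 = 1000 in binary

1000


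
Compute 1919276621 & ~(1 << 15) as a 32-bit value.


1919276621 & ~(1 << 15) = 1919243853

1919243853


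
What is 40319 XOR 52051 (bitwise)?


0b1001110101111111 ^ 0b1100101101010011 = 0b101011000101100 = 22060

22060


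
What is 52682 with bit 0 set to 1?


52682 | (1 << 0) = 52682 | 1 = 52683

52683


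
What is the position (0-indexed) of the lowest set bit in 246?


0b11110110. Lowest set bit at position 1

1


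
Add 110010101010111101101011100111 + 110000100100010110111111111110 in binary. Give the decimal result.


110010101010111101101011100111 + 110000100100010110111111111110 = 1100011001111010100101011100101 = 1664961253

1664961253


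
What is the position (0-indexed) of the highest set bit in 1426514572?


0b1010101000001101110001010001100. Highest set bit at position 30

30


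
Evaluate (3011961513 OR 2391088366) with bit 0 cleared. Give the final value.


Step 1: 3011961513 | 2391088366 = 3213360879
Step 2: 3213360879 & ~(1 << 0) = 3213360878

3213360878


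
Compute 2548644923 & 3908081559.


0b10010111111010010011110000111011 & 0b11101000111100001001011110010111 = 0b10000000111000000001010000010011 = 2162168851

2162168851


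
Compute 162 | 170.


0b10100010 | 0b10101010 = 0b10101010 = 170

170


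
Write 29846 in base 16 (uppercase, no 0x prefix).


29846 = 7496 hex

7496


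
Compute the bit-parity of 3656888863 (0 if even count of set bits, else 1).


0b11011001111101111011001000011111 has 21 ones => parity 1

1


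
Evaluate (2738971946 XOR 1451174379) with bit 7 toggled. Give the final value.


Step 1: 2738971946 ^ 1451174379 = 4114500801
Step 2: 4114500801 ^ (1 << 7) = 4114500801 ^ 128 = 4114500673

4114500673


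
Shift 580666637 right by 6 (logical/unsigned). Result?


0b100010100111000100010100001101 >> 6 = 0b100010100111000100010100 = 9072916

9072916


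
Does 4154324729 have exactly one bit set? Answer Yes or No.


0b11110111100111011111011011111001. Multiple bits set => No

No


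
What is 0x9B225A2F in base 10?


9B225A2F hex = 2602719791 decimal

2602719791


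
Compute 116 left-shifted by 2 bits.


0b1110100 << 2 = 0b111010000 = 464

464


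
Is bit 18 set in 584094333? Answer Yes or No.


0b100010110100001001001001111101, bit 18 = 0. No

No


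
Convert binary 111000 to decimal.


111000 in decimal = 56

56


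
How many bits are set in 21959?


0b101010111000111 has 9 set bits

9


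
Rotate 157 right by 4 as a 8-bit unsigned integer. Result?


Rotate 0b10011101 right by 4 (8-bit) = 0b11011001 = 217

217


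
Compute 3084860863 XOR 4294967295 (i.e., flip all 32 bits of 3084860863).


3084860863 ^ 4294967295 = 1210106432

1210106432


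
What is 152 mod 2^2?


152 & 3 = 0

0


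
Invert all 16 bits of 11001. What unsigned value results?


11001 ^ 65535 = 54534

54534


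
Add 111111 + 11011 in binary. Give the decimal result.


111111 + 11011 = 1011010 = 90

90


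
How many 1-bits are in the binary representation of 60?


0b111100 has 4 set bits

4


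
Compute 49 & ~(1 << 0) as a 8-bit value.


49 & ~(1 << 0) = 48

48


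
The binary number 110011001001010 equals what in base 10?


110011001001010 in decimal = 26186

26186


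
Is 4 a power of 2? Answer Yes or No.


0b100. Only one bit set => Yes

Yes


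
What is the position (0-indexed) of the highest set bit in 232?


0b11101000. Highest set bit at position 7

7


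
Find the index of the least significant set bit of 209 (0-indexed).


0b11010001. Lowest set bit at position 0

0


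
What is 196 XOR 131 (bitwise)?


0b11000100 ^ 0b10000011 = 0b1000111 = 71

71


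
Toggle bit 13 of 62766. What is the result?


62766 ^ (1 << 13) = 62766 ^ 8192 = 54574

54574


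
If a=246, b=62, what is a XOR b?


246 ^ 62 = 200

200


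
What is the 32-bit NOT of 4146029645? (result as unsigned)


~0b11110111000111110110010001001101 = 0b1000111000001001101110110010 = 148937650 (32-bit unsigned)

148937650


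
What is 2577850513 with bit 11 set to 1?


2577850513 | (1 << 11) = 2577850513 | 2048 = 2577852561

2577852561


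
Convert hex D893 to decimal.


D893 hex = 55443 decimal

55443


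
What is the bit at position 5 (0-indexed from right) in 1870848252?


0b1101111100000101110000011111100, position 5 = 1

1


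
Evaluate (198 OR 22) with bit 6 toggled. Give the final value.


Step 1: 198 | 22 = 214
Step 2: 214 ^ (1 << 6) = 214 ^ 64 = 150

150


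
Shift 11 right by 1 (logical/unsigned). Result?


0b1011 >> 1 = 0b101 = 5

5


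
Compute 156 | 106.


0b10011100 | 0b1101010 = 0b11111110 = 254

254


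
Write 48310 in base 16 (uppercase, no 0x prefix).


48310 = BCB6 hex

BCB6


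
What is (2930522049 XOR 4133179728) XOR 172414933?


Step 1: 2930522049 ^ 4133179728 = 1492608657
Step 2: 1492608657 ^ 172414933 = 1387376964

1387376964


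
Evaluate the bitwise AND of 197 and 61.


0b11000101 & 0b111101 = 0b101 = 5

5


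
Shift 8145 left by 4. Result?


0b1111111010001 << 4 = 0b11111110100010000 = 130320

130320


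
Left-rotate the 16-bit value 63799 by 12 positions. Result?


Rotate 0b1111100100110111 left by 12 (16-bit) = 0b111111110010011 = 32659

32659


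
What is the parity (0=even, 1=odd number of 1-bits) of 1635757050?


0b1100001011111111010101111111010 has 21 ones => parity 1

1


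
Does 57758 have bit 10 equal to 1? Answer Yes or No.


0b1110000110011110, bit 10 = 0. No

No


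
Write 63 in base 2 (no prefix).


63 = 111111 in binary

111111


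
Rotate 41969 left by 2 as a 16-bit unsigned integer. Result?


Rotate 0b1010001111110001 left by 2 (16-bit) = 0b1000111111000110 = 36806

36806


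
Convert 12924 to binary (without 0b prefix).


12924 = 11001001111100 in binary

11001001111100


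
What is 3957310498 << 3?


0b11101011110111111100010000100010 << 3 = 0b11101011110111111100010000100010000 = 31658483984

31658483984


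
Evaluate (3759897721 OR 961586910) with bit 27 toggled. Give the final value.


Step 1: 3759897721 | 961586910 = 4183555839
Step 2: 4183555839 ^ (1 << 27) = 4183555839 ^ 134217728 = 4049338111

4049338111


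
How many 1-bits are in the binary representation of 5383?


0b1010100000111 has 6 set bits

6


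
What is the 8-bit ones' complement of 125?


125 ^ 255 = 130

130


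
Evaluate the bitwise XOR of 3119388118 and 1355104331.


0b10111001111011100001010111010110 ^ 0b1010000110001010100000001001011 = 0b11101001001010110101010110011101 = 3911931293

3911931293


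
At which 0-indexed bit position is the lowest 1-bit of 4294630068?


0b11111111111110101101101010110100. Lowest set bit at position 2

2


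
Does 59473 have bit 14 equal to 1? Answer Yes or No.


0b1110100001010001, bit 14 = 1. Yes

Yes


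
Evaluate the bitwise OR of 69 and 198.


0b1000101 | 0b11000110 = 0b11000111 = 199

199


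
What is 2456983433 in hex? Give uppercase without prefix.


2456983433 = 92729789 hex

92729789


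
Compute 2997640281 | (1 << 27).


2997640281 | (1 << 27) = 2997640281 | 134217728 = 3131858009

3131858009


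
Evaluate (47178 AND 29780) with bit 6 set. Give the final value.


Step 1: 47178 & 29780 = 12352
Step 2: 12352 | (1 << 6) = 12352 | 64 = 12352

12352


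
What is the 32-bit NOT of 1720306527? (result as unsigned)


~0b1100110100010011100101101011111 = 0b10011001011101100011010010100000 = 2574660768 (32-bit unsigned)

2574660768


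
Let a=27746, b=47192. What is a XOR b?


27746 ^ 47192 = 54330

54330


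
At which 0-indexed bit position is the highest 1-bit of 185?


0b10111001. Highest set bit at position 7

7


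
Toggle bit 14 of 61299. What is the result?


61299 ^ (1 << 14) = 61299 ^ 16384 = 44915

44915


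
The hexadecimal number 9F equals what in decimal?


9F hex = 159 decimal

159


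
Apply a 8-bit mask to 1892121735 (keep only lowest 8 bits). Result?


1892121735 & 255 = 135

135


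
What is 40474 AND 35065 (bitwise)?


0b1001111000011010 & 0b1000100011111001 = 0b1000100000011000 = 34840

34840


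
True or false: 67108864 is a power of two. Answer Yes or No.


0b100000000000000000000000000. Only one bit set => Yes

Yes


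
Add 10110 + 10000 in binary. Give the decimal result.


10110 + 10000 = 100110 = 38

38


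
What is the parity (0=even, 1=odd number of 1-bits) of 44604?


0b1010111000111100 has 9 ones => parity 1

1


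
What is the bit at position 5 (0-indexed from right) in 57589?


0b1110000011110101, position 5 = 1

1


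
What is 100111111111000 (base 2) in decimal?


100111111111000 in decimal = 20472

20472


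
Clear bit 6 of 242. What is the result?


242 & ~(1 << 6) = 178

178


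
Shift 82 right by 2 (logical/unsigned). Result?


0b1010010 >> 2 = 0b10100 = 20

20


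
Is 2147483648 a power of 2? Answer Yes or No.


0b10000000000000000000000000000000. Only one bit set => Yes

Yes


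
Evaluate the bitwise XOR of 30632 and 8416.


0b111011110101000 ^ 0b10000011100000 = 0b101011101001000 = 22344

22344


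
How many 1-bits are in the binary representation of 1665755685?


0b1100011010010010110101000100101 has 14 set bits

14


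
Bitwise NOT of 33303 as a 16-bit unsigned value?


~0b1000001000010111 = 0b111110111101000 = 32232 (16-bit unsigned)

32232


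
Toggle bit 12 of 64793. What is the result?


64793 ^ (1 << 12) = 64793 ^ 4096 = 60697

60697


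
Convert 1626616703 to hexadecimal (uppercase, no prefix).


1626616703 = 60F4337F hex

60F4337F


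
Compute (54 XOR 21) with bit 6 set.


Step 1: 54 ^ 21 = 35
Step 2: 35 | (1 << 6) = 35 | 64 = 99

99


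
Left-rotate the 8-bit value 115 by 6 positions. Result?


Rotate 0b1110011 left by 6 (8-bit) = 0b11011100 = 220

220


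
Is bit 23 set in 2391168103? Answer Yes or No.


0b10001110100001100101010001100111, bit 23 = 1. Yes

Yes


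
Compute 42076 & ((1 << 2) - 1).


42076 & 3 = 0

0


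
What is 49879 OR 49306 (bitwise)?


0b1100001011010111 | 0b1100000010011010 = 0b1100001011011111 = 49887

49887


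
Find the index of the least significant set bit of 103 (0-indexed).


0b1100111. Lowest set bit at position 0

0


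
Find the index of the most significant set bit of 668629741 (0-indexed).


0b100111110110100111101011101101. Highest set bit at position 29

29


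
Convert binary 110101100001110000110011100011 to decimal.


110101100001110000110011100011 in decimal = 898043107

898043107


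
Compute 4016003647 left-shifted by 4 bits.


0b11101111010111110101101000111111 << 4 = 0b111011110101111101011010001111110000 = 64256058352

64256058352


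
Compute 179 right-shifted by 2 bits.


0b10110011 >> 2 = 0b101100 = 44

44


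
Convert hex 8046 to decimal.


8046 hex = 32838 decimal

32838


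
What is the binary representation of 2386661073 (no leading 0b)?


2386661073 = 10001110010000011000111011010001 in binary

10001110010000011000111011010001


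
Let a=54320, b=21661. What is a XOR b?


54320 ^ 21661 = 32941

32941


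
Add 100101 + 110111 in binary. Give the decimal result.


100101 + 110111 = 1011100 = 92

92


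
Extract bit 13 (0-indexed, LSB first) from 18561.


0b100100010000001, position 13 = 0

0


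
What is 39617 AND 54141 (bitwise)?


0b1001101011000001 & 0b1101001101111101 = 0b1001001001000001 = 37441

37441


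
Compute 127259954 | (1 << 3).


127259954 | (1 << 3) = 127259954 | 8 = 127259962

127259962


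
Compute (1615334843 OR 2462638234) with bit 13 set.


Step 1: 1615334843 | 2462638234 = 4073254331
Step 2: 4073254331 | (1 << 13) = 4073254331 | 8192 = 4073254331

4073254331


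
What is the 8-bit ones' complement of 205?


205 ^ 255 = 50

50


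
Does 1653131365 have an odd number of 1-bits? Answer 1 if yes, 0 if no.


0b1100010100010001100100001100101 has 12 ones => parity 0

0


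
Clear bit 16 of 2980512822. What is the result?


2980512822 & ~(1 << 16) = 2980447286

2980447286


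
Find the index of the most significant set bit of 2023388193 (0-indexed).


0b1111000100110100111010000100001. Highest set bit at position 30

30


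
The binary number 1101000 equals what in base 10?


1101000 in decimal = 104

104


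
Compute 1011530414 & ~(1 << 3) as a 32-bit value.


1011530414 & ~(1 << 3) = 1011530406

1011530406


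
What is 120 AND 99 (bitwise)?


0b1111000 & 0b1100011 = 0b1100000 = 96

96


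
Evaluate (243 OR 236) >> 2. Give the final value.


Step 1: 243 | 236 = 255
Step 2: 255 >> 2 = 63

63


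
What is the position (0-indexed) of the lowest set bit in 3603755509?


0b11010110110011001111000111110101. Lowest set bit at position 0

0


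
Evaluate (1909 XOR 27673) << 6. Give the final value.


Step 1: 1909 ^ 27673 = 27500
Step 2: 27500 << 6 = 1760000

1760000


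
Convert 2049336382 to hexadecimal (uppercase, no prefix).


2049336382 = 7A26643E hex

7A26643E


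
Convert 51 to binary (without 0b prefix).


51 = 110011 in binary

110011


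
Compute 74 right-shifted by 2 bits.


0b1001010 >> 2 = 0b10010 = 18

18


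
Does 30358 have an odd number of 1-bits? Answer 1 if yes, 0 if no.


0b111011010010110 has 9 ones => parity 1

1


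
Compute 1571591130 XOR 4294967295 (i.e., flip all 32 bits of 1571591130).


1571591130 ^ 4294967295 = 2723376165

2723376165


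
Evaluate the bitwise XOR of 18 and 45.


0b10010 ^ 0b101101 = 0b111111 = 63

63


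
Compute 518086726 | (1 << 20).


518086726 | (1 << 20) = 518086726 | 1048576 = 519135302

519135302


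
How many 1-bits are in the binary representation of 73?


0b1001001 has 3 set bits

3


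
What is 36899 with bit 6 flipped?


36899 ^ (1 << 6) = 36899 ^ 64 = 36963

36963


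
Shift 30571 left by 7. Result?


0b111011101101011 << 7 = 0b1110111011010110000000 = 3913088

3913088


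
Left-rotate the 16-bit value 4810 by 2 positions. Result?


Rotate 0b1001011001010 left by 2 (16-bit) = 0b100101100101000 = 19240

19240


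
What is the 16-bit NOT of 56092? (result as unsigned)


~0b1101101100011100 = 0b10010011100011 = 9443 (16-bit unsigned)

9443


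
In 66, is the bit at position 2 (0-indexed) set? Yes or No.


0b1000010, bit 2 = 0. No

No


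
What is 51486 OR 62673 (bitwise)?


0b1100100100011110 | 0b1111010011010001 = 0b1111110111011111 = 64991

64991


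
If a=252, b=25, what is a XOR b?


252 ^ 25 = 229

229


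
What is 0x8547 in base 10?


8547 hex = 34119 decimal

34119


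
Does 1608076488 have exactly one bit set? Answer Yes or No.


0b1011111110110010100110011001000. Multiple bits set => No

No


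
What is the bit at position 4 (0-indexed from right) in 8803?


0b10001001100011, position 4 = 0

0


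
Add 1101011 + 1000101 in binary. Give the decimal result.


1101011 + 1000101 = 10110000 = 176

176


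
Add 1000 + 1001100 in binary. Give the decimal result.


1000 + 1001100 = 1010100 = 84

84


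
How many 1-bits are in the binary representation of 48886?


0b1011111011110110 has 12 set bits

12


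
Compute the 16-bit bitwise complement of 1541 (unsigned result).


~0b11000000101 = 0b1111100111111010 = 63994 (16-bit unsigned)

63994


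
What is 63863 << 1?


0b1111100101110111 << 1 = 0b11111001011101110 = 127726

127726


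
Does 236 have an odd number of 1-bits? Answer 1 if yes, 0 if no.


0b11101100 has 5 ones => parity 1

1


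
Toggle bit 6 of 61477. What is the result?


61477 ^ (1 << 6) = 61477 ^ 64 = 61541

61541


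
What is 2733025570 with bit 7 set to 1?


2733025570 | (1 << 7) = 2733025570 | 128 = 2733025698

2733025698


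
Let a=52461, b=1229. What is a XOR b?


52461 ^ 1229 = 51232

51232


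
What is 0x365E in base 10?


365E hex = 13918 decimal

13918


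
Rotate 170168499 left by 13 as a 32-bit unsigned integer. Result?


Rotate 0b1010001001001001000010110011 left by 13 (32-bit) = 0b10010010000101100110000101000100 = 2450940228

2450940228


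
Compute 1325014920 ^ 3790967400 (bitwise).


0b1001110111110100001111110001000 ^ 0b11100001111101011001001001101000 = 0b10101111000011111000110111100000 = 2937032160

2937032160


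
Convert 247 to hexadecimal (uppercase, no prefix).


247 = F7 hex

F7


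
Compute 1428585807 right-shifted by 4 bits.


0b1010101001001100111110101001111 >> 4 = 0b101010100100110011111010100 = 89286612

89286612


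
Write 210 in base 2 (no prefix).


210 = 11010010 in binary

11010010


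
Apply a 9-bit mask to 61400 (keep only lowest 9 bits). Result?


61400 & 511 = 472

472


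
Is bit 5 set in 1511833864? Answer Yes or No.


0b1011010000111001100000100001000, bit 5 = 0. No

No


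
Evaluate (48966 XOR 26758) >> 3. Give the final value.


Step 1: 48966 ^ 26758 = 55232
Step 2: 55232 >> 3 = 6904

6904


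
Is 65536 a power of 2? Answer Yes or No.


0b10000000000000000. Only one bit set => Yes

Yes


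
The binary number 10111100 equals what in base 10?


10111100 in decimal = 188

188


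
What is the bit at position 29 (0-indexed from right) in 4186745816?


0b11111001100011001010101111011000, position 29 = 1

1


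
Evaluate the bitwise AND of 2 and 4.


0b10 & 0b100 = 0b0 = 0

0


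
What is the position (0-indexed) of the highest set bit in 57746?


0b1110000110010010. Highest set bit at position 15

15


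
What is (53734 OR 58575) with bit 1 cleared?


Step 1: 53734 | 58575 = 62959
Step 2: 62959 & ~(1 << 1) = 62957

62957


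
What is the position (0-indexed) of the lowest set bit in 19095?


0b100101010010111. Lowest set bit at position 0

0


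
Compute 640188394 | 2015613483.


0b100110001010000111111111101010 | 0b1111000001000111101001000101011 = 0b1111110001010111111111111101011 = 2116812779

2116812779


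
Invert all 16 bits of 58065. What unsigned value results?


58065 ^ 65535 = 7470

7470


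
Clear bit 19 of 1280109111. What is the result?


1280109111 & ~(1 << 19) = 1279584823

1279584823


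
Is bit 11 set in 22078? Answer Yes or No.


0b101011000111110, bit 11 = 0. No

No


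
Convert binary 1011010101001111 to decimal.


1011010101001111 in decimal = 46415

46415


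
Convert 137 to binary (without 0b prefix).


137 = 10001001 in binary

10001001


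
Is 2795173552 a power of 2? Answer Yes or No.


0b10100110100110101111011010110000. Multiple bits set => No

No


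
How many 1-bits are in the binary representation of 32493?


0b111111011101101 has 12 set bits

12


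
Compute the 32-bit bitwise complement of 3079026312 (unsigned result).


~0b10110111100001100011011010001000 = 0b1001000011110011100100101110111 = 1215940983 (32-bit unsigned)

1215940983


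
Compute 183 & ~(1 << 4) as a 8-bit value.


183 & ~(1 << 4) = 167

167


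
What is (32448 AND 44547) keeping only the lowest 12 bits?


Step 1: 32448 & 44547 = 11776
Step 2: 11776 & 4095 = 3584

3584


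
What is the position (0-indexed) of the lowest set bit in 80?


0b1010000. Lowest set bit at position 4

4


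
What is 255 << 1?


0b11111111 << 1 = 0b111111110 = 510

510


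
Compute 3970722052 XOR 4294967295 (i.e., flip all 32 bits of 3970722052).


3970722052 ^ 4294967295 = 324245243

324245243


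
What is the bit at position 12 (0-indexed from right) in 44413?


0b1010110101111101, position 12 = 0

0


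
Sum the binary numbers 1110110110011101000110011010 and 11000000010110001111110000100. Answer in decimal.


1110110110011101000110011010 + 11000000010110001111110000100 = 100110111001001111000100011110 = 652538142

652538142


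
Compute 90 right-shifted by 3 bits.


0b1011010 >> 3 = 0b1011 = 11

11


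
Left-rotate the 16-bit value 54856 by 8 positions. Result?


Rotate 0b1101011001001000 left by 8 (16-bit) = 0b100100011010110 = 18646

18646


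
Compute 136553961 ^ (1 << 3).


136553961 ^ (1 << 3) = 136553961 ^ 8 = 136553953

136553953


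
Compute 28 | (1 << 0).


28 | (1 << 0) = 28 | 1 = 29

29


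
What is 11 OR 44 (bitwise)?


0b1011 | 0b101100 = 0b101111 = 47

47


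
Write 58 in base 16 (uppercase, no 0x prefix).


58 = 3A hex

3A


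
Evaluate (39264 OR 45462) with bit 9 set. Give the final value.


Step 1: 39264 | 45462 = 47606
Step 2: 47606 | (1 << 9) = 47606 | 512 = 48118

48118


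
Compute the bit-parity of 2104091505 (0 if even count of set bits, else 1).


0b1111101011010011110001101110001 has 19 ones => parity 1

1


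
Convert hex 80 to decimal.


80 hex = 128 decimal

128


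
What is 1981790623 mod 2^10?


1981790623 & 1023 = 415

415


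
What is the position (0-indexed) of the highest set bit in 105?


0b1101001. Highest set bit at position 6

6


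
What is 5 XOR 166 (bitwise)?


0b101 ^ 0b10100110 = 0b10100011 = 163

163


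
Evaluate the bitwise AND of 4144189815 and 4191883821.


0b11110111000000110101000101110111 & 0b11111001110110110001001000101101 = 0b11110001000000110001000000100101 = 4043509797

4043509797


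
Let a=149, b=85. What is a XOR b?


149 ^ 85 = 192

192


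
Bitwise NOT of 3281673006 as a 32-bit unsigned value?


~0b11000011100110100101101100101110 = 0b111100011001011010010011010001 = 1013294289 (32-bit unsigned)

1013294289


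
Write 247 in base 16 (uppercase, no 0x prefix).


247 = F7 hex

F7


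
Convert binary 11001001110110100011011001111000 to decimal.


11001001110110100011011001111000 in decimal = 3386521208

3386521208


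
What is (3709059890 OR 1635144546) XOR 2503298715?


Step 1: 3709059890 | 1635144546 = 4252488562
Step 2: 4252488562 ^ 2503298715 = 1749196265

1749196265


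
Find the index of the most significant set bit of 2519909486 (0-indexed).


0b10010110001100101100010001101110. Highest set bit at position 31

31


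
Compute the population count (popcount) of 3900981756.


0b11101000100001000100000111111100 has 14 set bits

14


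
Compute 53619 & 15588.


0b1101000101110011 & 0b11110011100100 = 0b1000001100000 = 4192

4192


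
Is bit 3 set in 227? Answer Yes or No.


0b11100011, bit 3 = 0. No

No


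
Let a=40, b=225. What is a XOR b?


40 ^ 225 = 201

201


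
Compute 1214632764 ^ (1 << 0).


1214632764 ^ (1 << 0) = 1214632764 ^ 1 = 1214632765

1214632765


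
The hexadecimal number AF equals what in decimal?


AF hex = 175 decimal

175


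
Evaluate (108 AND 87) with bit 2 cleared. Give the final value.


Step 1: 108 & 87 = 68
Step 2: 68 & ~(1 << 2) = 64

64


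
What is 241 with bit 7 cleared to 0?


241 & ~(1 << 7) = 113

113


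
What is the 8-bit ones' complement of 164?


164 ^ 255 = 91

91


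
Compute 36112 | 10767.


0b1000110100010000 | 0b10101000001111 = 0b1010111100011111 = 44831

44831


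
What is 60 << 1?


0b111100 << 1 = 0b1111000 = 120

120


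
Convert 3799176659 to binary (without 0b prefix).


3799176659 = 11100010011100101101010111010011 in binary

11100010011100101101010111010011


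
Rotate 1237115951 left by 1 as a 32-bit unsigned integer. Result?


Rotate 0b1001001101111001110010000101111 left by 1 (32-bit) = 0b10010011011110011100100001011110 = 2474231902

2474231902


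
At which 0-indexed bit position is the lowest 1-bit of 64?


0b1000000. Lowest set bit at position 6

6


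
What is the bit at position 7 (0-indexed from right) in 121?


0b1111001, position 7 = 0

0


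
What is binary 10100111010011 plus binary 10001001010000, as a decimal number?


10100111010011 + 10001001010000 = 100110000100011 = 19491

19491


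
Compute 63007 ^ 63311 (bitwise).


0b1111011000011111 ^ 0b1111011101001111 = 0b101010000 = 336

336


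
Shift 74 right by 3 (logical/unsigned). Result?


0b1001010 >> 3 = 0b1001 = 9

9


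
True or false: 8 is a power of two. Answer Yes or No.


0b1000. Only one bit set => Yes

Yes


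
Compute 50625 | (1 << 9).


50625 | (1 << 9) = 50625 | 512 = 51137

51137


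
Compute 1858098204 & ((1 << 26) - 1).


1858098204 & 67108863 = 46158876

46158876


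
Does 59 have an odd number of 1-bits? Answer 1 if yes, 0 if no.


0b111011 has 5 ones => parity 1

1


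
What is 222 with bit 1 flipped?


222 ^ (1 << 1) = 222 ^ 2 = 220

220


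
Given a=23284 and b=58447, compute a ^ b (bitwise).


23284 ^ 58447 = 48827

48827


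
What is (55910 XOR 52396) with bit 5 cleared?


Step 1: 55910 ^ 52396 = 5834
Step 2: 5834 & ~(1 << 5) = 5834

5834


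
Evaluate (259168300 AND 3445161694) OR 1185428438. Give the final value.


Step 1: 259168300 & 3445161694 = 223385612
Step 2: 223385612 | 1185428438 = 1341701086

1341701086


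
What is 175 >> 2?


0b10101111 >> 2 = 0b101011 = 43

43


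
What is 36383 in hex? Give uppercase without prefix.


36383 = 8E1F hex

8E1F


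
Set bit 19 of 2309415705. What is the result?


2309415705 | (1 << 19) = 2309415705 | 524288 = 2309939993

2309939993


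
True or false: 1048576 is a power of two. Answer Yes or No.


0b100000000000000000000. Only one bit set => Yes

Yes


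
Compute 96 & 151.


0b1100000 & 0b10010111 = 0b0 = 0

0


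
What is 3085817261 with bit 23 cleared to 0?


3085817261 & ~(1 << 23) = 3077428653

3077428653


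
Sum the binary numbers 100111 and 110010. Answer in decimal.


100111 + 110010 = 1011001 = 89

89


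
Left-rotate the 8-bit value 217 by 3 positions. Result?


Rotate 0b11011001 left by 3 (8-bit) = 0b11001110 = 206

206


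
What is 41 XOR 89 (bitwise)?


0b101001 ^ 0b1011001 = 0b1110000 = 112

112


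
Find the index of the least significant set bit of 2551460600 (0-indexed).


0b10011000000101000011001011111000. Lowest set bit at position 3

3


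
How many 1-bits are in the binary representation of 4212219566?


0b11111011000100010101111010101110 has 19 set bits

19


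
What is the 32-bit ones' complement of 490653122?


490653122 ^ 4294967295 = 3804314173

3804314173


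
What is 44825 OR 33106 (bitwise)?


0b1010111100011001 | 0b1000000101010010 = 0b1010111101011011 = 44891

44891


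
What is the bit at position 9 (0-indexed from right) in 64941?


0b1111110110101101, position 9 = 0

0


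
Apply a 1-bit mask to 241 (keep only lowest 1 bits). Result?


241 & 1 = 1

1


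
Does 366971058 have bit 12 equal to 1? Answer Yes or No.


0b10101110111111000100010110010, bit 12 = 0. No

No


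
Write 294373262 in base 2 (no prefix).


294373262 = 10001100010111100011110001110 in binary

10001100010111100011110001110


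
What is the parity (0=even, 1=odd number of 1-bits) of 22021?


0b101011000000101 has 6 ones => parity 0

0


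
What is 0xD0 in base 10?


D0 hex = 208 decimal

208


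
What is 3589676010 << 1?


0b11010101111101100001101111101010 << 1 = 0b110101011111011000011011111010100 = 7179352020

7179352020


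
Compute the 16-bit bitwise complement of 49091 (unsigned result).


~0b1011111111000011 = 0b100000000111100 = 16444 (16-bit unsigned)

16444


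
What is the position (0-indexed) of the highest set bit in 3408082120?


0b11001011001000110011010011001000. Highest set bit at position 31

31


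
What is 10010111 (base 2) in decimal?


10010111 in decimal = 151

151


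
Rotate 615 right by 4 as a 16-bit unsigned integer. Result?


Rotate 0b1001100111 right by 4 (16-bit) = 0b111000000100110 = 28710

28710


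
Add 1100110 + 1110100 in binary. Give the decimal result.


1100110 + 1110100 = 11011010 = 218

218


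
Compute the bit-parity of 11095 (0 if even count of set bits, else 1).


0b10101101010111 has 9 ones => parity 1

1


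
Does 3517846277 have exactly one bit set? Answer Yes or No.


0b11010001101011100001001100000101. Multiple bits set => No

No


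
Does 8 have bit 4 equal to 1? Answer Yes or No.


0b1000, bit 4 = 0. No

No


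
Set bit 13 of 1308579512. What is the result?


1308579512 | (1 << 13) = 1308579512 | 8192 = 1308587704

1308587704


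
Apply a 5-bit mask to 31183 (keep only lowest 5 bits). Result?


31183 & 31 = 15

15


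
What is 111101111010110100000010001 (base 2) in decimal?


111101111010110100000010001 in decimal = 129853457

129853457


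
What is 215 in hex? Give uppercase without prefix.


215 = D7 hex

D7


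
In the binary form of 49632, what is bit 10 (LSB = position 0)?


0b1100000111100000, position 10 = 0

0


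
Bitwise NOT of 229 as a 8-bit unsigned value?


~0b11100101 = 0b11010 = 26 (8-bit unsigned)

26


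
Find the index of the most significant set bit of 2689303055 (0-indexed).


0b10100000010010111000001000001111. Highest set bit at position 31

31


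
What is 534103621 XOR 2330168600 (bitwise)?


0b11111110101011100011001000101 ^ 0b10001010111000111000110100011000 = 0b10010101001101100100101101011101 = 2503363421

2503363421
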